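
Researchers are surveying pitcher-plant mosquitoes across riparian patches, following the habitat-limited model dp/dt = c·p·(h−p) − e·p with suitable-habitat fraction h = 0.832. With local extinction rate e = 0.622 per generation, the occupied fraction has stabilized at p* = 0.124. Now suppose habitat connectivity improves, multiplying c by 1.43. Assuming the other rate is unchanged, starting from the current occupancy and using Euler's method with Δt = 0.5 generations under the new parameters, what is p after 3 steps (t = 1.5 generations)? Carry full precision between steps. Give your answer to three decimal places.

Balance c(h−p*) = e gives c = e/(0.832 − 0.12400) = 0.622/0.70800 = 0.87853.
Starting from p₀ = 0.12400; update p ← p + (dp/dt)·Δt with the new parameters.
p: 0.12400 → 0.14058  (Δp = +0.01658)
p: 0.14058 → 0.15792  (Δp = +0.01734)
p: 0.15792 → 0.17567  (Δp = +0.01775)

0.176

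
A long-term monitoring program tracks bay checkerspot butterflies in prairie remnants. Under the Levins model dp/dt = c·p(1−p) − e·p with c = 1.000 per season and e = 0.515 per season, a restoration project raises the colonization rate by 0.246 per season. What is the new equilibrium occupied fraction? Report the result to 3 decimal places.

Before: p* = 1 − 0.515/1.000 = 0.4850.
After the change, c = 1.246, e = 0.515, so p* = 1 − 0.515/1.246 = 0.5867.

0.587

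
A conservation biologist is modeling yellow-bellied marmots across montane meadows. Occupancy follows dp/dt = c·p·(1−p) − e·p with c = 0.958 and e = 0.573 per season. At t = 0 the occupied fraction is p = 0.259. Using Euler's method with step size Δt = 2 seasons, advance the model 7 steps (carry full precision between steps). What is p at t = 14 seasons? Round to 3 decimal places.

0.402

Update rule: p ← p + [c·p·(1−p) − e·p]·Δt with Δt = 2.
p: 0.25900 → 0.32990  (Δp = +0.07090)
p: 0.32990 → 0.37540  (Δp = +0.04550)
p: 0.37540 → 0.39444  (Δp = +0.01905)
p: 0.39444 → 0.40006  (Δp = +0.00562)
p: 0.40006 → 0.40145  (Δp = +0.00139)
p: 0.40145 → 0.40178  (Δp = +0.00033)
p: 0.40178 → 0.40186  (Δp = +0.00008)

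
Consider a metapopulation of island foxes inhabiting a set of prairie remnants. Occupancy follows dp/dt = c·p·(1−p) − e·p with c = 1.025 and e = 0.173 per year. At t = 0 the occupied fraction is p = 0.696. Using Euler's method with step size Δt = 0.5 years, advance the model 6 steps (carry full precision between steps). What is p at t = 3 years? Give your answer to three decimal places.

0.825

Update rule: p ← p + [c·p·(1−p) − e·p]·Δt with Δt = 0.5.
step 1: Δp = +0.04823, p = 0.74423
step 2: Δp = +0.03318, p = 0.77741
step 3: Δp = +0.02144, p = 0.79885
step 4: Δp = +0.01325, p = 0.81210
step 5: Δp = +0.00796, p = 0.82006
step 6: Δp = +0.00469, p = 0.82475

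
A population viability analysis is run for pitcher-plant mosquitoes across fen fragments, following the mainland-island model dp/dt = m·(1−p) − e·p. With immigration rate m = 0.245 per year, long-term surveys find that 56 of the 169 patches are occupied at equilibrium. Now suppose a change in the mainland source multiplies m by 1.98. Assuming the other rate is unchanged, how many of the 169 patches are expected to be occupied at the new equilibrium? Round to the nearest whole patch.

Observed p* = 56/169 = 0.33136.
Balance m(1−p*) = e·p* gives e = m(1−p*)/p* = 0.245×0.66864/0.33136 = 0.49438.
New p* = m/(m+e) = 0.48510/(0.48510+0.49438) = 0.49526.
Expected occupied = 169 × 0.49526 = 83.70 ≈ 84.

84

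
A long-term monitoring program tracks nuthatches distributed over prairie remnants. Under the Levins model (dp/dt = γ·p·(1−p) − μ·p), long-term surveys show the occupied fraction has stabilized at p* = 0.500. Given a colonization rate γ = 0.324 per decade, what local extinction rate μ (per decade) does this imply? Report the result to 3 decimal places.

0.162

At equilibrium γ(1−p*) = μ.
μ = 0.324 × (1 − 0.500) = 0.324 × 0.5000 = 0.1620.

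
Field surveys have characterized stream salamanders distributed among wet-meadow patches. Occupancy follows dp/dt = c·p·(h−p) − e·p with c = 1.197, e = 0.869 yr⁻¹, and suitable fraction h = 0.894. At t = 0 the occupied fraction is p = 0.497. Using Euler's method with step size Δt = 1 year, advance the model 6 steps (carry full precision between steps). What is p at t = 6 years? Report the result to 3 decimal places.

Update rule: p ← p + [c·p·(h−p) − e·p]·Δt with Δt = 1.
  1  |  dp/dt·Δt = -0.195714  |  p_1 = 0.301286
  2  |  dp/dt·Δt = -0.048061  |  p_2 = 0.253224
  3  |  dp/dt·Δt = -0.025827  |  p_3 = 0.227398
  4  |  dp/dt·Δt = -0.016163  |  p_4 = 0.211235
  5  |  dp/dt·Δt = -0.010927  |  p_5 = 0.200308
  6  |  dp/dt·Δt = -0.007742  |  p_6 = 0.192566

0.193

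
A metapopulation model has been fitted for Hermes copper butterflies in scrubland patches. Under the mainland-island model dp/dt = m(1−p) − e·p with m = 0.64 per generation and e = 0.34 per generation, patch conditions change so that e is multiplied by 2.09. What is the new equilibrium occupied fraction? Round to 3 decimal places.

0.474

Before: p* = 0.64/(0.64+0.34) = 0.6531.
After: m = 0.64, e = 0.7106; p* = 0.64/1.3506 = 0.4739.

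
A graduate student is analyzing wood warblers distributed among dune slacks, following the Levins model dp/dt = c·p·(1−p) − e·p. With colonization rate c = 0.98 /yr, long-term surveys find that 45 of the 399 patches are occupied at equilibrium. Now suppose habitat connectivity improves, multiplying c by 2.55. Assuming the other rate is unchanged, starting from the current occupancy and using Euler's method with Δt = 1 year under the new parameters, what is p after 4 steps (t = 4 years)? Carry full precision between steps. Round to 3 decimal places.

Observed p* = 45/399 = 0.11278.
Balance c(1−p*) = e gives e = 0.98×(1 − 0.11278) = 0.86947.
Starting from p₀ = 0.11278; update p ← p + (dp/dt)·Δt with the new parameters.
step 1: Δp = +0.15199, p = 0.26478
step 2: Δp = +0.25626, p = 0.52104
step 3: Δp = +0.17061, p = 0.69165
step 4: Δp = -0.06841, p = 0.62324

0.623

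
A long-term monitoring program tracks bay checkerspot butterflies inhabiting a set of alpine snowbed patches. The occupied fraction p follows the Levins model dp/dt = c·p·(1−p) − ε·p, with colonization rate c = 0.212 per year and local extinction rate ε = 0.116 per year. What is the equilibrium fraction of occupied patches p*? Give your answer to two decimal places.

Setting dp/dt = 0 and dividing through by p* gives c·(1−p*) = ε.
So p* = 1 − ε/c = 1 − 0.116/0.212 = 1 − 0.5472 = 0.4528.

0.45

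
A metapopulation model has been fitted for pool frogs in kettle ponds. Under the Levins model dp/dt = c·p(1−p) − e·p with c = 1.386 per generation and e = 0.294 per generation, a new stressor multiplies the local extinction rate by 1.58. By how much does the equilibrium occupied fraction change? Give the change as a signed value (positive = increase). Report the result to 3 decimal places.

Before: p* = 1 − 0.294/1.386 = 0.7879.
After the change, c = 1.386, e = 0.46452, so p* = 1 − 0.46452/1.386 = 0.6648.
Δp* = 0.6648 − 0.7879 = -0.1230.

-0.123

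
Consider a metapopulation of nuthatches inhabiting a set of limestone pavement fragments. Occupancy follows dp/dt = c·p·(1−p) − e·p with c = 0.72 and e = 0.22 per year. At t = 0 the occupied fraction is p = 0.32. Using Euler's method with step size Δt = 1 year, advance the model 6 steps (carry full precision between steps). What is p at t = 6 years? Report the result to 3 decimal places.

0.671

Update rule: p ← p + [c·p·(1−p) − e·p]·Δt with Δt = 1.
  1  |  dp/dt·Δt = +0.086272  |  p_1 = 0.406272
  2  |  dp/dt·Δt = +0.084295  |  p_2 = 0.490567
  3  |  dp/dt·Δt = +0.072011  |  p_3 = 0.562578
  4  |  dp/dt·Δt = +0.053413  |  p_4 = 0.615991
  5  |  dp/dt·Δt = +0.034795  |  p_5 = 0.650786
  6  |  dp/dt·Δt = +0.020457  |  p_6 = 0.671243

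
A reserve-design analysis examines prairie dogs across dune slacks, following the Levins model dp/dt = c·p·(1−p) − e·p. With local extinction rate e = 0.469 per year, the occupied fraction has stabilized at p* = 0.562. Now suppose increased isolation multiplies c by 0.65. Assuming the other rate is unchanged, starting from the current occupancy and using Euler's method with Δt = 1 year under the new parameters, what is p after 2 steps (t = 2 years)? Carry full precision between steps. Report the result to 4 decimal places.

Balance c(1−p*) = e gives c = e/(1 − 0.56200) = 0.469/0.43800 = 1.07078.
Starting from p₀ = 0.56200; update p ← p + (dp/dt)·Δt with the new parameters.
step 1: Δp = -0.09225, p = 0.46975
step 2: Δp = -0.04695, p = 0.42280

0.4228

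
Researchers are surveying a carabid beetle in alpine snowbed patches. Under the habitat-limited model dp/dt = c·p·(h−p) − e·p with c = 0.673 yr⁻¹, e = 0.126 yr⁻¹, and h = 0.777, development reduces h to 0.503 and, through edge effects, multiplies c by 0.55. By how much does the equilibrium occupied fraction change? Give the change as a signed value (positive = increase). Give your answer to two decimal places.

Before: p* = h − e/c = 0.777 − 0.126/0.673 = 0.777 − 0.1872 = 0.5898.
After: c = 0.37015, e = 0.126, h = 0.503; p* = 0.503 − 0.126/0.37015 = 0.1626.
Δp* = 0.1626 − 0.5898 = -0.4272.

-0.43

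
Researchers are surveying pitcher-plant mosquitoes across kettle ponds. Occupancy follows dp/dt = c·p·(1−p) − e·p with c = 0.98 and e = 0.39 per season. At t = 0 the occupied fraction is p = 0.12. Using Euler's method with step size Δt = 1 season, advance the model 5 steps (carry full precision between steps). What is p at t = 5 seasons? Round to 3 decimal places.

Update rule: p ← p + [c·p·(1−p) − e·p]·Δt with Δt = 1.
  1  |  dp/dt·Δt = +0.056688  |  p_1 = 0.176688
  2  |  dp/dt·Δt = +0.073652  |  p_2 = 0.250340
  3  |  dp/dt·Δt = +0.086284  |  p_3 = 0.336623
  4  |  dp/dt·Δt = +0.087559  |  p_4 = 0.424182
  5  |  dp/dt·Δt = +0.073936  |  p_5 = 0.498118

0.498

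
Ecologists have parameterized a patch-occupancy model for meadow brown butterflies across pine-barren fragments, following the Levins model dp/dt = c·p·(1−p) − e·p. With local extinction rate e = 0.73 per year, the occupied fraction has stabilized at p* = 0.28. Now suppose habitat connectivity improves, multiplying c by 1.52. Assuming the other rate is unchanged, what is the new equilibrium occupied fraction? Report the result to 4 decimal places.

Balance c(1−p*) = e gives c = e/(1 − 0.28000) = 0.73/0.72000 = 1.01389.
New p* = 1 − e/c = 1 − 0.73000/1.54111 = 0.52632.

0.5263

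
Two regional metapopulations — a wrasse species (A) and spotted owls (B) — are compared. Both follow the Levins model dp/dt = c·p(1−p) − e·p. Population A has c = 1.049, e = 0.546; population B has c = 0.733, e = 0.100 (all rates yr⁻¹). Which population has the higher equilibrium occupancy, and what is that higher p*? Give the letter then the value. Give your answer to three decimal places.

B, 0.864

A: p*_A = 1 − 0.546/1.049 = 0.4795.
B: p*_B = 1 − 0.100/0.733 = 0.8636.
B is higher at 0.8636.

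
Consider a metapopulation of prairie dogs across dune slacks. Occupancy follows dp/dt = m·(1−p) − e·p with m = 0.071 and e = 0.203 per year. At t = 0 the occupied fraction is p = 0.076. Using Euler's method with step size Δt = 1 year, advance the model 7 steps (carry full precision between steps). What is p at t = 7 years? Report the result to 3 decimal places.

0.240

Update rule: p ← p + [m·(1−p) − e·p]·Δt with Δt = 1.
t = 1: p = 0.07600 + (+0.05018) = 0.12618
t = 2: p = 0.12618 + (+0.03643) = 0.16260
t = 3: p = 0.16260 + (+0.02645) = 0.18905
t = 4: p = 0.18905 + (+0.01920) = 0.20825
t = 5: p = 0.20825 + (+0.01394) = 0.22219
t = 6: p = 0.22219 + (+0.01012) = 0.23231
t = 7: p = 0.23231 + (+0.00735) = 0.23966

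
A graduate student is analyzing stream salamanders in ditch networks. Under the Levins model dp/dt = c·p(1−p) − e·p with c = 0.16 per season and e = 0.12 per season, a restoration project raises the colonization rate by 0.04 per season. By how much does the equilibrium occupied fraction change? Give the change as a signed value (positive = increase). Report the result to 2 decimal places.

0.15

Before: p* = 1 − 0.12/0.16 = 0.2500.
After the change, c = 0.2, e = 0.12, so p* = 1 − 0.12/0.2 = 0.4000.
Δp* = 0.4000 − 0.2500 = +0.1500.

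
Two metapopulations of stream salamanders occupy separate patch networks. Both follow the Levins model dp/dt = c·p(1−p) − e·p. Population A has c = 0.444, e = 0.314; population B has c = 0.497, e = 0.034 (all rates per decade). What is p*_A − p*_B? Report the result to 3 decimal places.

A: p*_A = 1 − 0.314/0.444 = 0.2928.
B: p*_B = 1 − 0.034/0.497 = 0.9316.
p*_A − p*_B = 0.2928 − 0.9316 = -0.6388.

-0.639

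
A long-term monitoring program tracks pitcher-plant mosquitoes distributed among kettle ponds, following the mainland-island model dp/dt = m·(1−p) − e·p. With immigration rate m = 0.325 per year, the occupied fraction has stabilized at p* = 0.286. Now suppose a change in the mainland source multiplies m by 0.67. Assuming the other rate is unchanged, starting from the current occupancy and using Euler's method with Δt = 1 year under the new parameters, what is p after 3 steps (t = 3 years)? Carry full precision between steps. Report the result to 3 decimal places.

0.212

Balance m(1−p*) = e·p* gives e = m(1−p*)/p* = 0.325×0.71400/0.28600 = 0.81136.
Starting from p₀ = 0.28600; update p ← p + (dp/dt)·Δt with the new parameters.
step 1: Δp = -0.07658, p = 0.20942
step 2: Δp = +0.00223, p = 0.21165
step 3: Δp = -0.00006, p = 0.21159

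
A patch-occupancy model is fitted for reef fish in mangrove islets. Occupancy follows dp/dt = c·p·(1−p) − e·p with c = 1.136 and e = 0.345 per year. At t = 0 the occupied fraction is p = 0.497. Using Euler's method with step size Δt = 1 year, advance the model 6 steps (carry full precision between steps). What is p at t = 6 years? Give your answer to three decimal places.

Update rule: p ← p + [c·p·(1−p) − e·p]·Δt with Δt = 1.
p: 0.49700 → 0.60952  (Δp = +0.11252)
p: 0.60952 → 0.66961  (Δp = +0.06009)
p: 0.66961 → 0.68992  (Δp = +0.02030)
p: 0.68992 → 0.69492  (Δp = +0.00501)
p: 0.69492 → 0.69601  (Δp = +0.00109)
p: 0.69601 → 0.69624  (Δp = +0.00023)

0.696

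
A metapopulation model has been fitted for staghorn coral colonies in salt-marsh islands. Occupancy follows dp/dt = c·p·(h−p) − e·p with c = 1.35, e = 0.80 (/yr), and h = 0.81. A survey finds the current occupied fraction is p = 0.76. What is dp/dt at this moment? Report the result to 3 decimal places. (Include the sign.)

Colonization term: c·p·(h−p) = 1.35×0.76×0.0500 = 0.05130.
Extinction term: e·p = 0.60800.
dp/dt = 0.05130 − 0.60800 = -0.55670.

-0.557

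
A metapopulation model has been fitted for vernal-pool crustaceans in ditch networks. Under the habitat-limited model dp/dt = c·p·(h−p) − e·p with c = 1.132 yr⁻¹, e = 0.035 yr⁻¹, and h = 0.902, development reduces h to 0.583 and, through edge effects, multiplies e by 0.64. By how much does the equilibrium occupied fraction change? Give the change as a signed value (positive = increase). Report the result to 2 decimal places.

-0.31

Before: p* = h − e/c = 0.902 − 0.035/1.132 = 0.902 − 0.0309 = 0.8711.
After: c = 1.132, e = 0.0224, h = 0.583; p* = 0.583 − 0.0224/1.132 = 0.5632.
Δp* = 0.5632 − 0.8711 = -0.3079.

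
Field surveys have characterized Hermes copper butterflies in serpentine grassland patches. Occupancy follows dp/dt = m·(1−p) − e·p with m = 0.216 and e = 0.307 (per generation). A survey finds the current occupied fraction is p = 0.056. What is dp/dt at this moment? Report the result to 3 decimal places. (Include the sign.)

0.187

Colonization term: m·(1−p) = 0.216×0.9440 = 0.20390.
Extinction term: e·p = 0.01719.
dp/dt = 0.20390 − 0.01719 = 0.18671.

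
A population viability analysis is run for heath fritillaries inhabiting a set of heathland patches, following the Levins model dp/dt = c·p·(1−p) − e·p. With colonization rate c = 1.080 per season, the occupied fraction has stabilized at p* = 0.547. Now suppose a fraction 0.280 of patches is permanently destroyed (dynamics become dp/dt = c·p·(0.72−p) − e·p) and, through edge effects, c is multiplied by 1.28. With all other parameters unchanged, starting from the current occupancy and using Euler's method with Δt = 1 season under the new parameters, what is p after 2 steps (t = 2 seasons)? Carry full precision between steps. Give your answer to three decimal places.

0.385

Balance c(1−p*) = e gives e = 1.080×(1 − 0.54700) = 0.48924.
Starting from p₀ = 0.54700; update p ← p + (dp/dt)·Δt with the new parameters.
t = 1: p = 0.54700 + (-0.13680) = 0.41020
t = 2: p = 0.41020 + (-0.02501) = 0.38519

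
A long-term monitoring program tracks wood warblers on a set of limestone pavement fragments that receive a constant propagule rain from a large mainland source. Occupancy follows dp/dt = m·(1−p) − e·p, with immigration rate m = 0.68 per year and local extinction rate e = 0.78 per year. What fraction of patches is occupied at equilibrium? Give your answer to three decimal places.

0.466

At equilibrium the propagule rain into empty patches balances local extinction: m(1−p*) = e·p*.
p* = m/(m+e) = 0.68/(0.68+0.78) = 0.68/1.4600 = 0.4658.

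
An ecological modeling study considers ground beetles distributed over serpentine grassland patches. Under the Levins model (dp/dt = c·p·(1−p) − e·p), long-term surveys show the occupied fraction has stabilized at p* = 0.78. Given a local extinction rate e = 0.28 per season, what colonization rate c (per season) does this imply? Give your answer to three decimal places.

At equilibrium c(1−p*) = e, so c = e/(1−p*).
c = 0.28/(1 − 0.78) = 0.28/0.2200 = 1.2727.

1.273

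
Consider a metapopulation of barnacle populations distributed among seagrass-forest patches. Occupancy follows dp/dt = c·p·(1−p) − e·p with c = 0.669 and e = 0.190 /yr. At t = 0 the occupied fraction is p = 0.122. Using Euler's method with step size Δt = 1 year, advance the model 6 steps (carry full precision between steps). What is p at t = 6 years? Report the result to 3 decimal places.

Update rule: p ← p + [c·p·(1−p) − e·p]·Δt with Δt = 1.
  1  |  dp/dt·Δt = +0.048481  |  p_1 = 0.170481
  2  |  dp/dt·Δt = +0.062217  |  p_2 = 0.232697
  3  |  dp/dt·Δt = +0.075237  |  p_3 = 0.307934
  4  |  dp/dt·Δt = +0.084064  |  p_4 = 0.391998
  5  |  dp/dt·Δt = +0.084967  |  p_5 = 0.476965
  6  |  dp/dt·Δt = +0.076272  |  p_6 = 0.553236

0.553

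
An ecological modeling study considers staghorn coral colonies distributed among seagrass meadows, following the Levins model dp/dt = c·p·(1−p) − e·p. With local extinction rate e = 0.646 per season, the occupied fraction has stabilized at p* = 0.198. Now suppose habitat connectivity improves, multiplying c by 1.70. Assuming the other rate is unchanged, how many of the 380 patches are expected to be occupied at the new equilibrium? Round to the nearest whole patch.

201

Balance c(1−p*) = e gives c = e/(1 − 0.19800) = 0.646/0.80200 = 0.80549.
New p* = 1 − e/c = 1 − 0.64600/1.36933 = 0.52824.
Expected occupied = 380 × 0.52824 = 200.73 ≈ 201.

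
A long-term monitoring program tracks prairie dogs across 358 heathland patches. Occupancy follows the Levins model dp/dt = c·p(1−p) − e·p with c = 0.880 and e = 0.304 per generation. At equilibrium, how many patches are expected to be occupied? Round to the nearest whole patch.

234

p* = 1 − e/c = 1 − 0.304/0.880 = 0.6545.
Expected occupied patches = N × p* = 358 × 0.6545 = 234.33 ≈ 234.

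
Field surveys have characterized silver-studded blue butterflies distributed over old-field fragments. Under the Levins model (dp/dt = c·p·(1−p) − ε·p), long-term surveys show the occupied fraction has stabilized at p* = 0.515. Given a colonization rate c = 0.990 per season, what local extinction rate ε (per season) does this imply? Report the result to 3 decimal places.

At equilibrium c(1−p*) = ε.
ε = 0.990 × (1 − 0.515) = 0.990 × 0.4850 = 0.4801.

0.480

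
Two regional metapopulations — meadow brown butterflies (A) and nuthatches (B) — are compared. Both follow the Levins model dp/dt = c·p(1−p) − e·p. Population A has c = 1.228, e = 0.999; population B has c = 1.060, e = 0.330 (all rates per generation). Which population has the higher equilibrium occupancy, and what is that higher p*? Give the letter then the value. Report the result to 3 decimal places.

B, 0.689

A: p*_A = 1 − 0.999/1.228 = 0.1865.
B: p*_B = 1 − 0.330/1.060 = 0.6887.
B is higher at 0.6887.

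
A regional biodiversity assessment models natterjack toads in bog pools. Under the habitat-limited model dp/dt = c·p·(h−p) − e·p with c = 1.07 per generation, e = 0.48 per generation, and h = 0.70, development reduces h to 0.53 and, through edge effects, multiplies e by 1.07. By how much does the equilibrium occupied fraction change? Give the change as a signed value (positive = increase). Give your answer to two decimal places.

Before: p* = h − e/c = 0.70 − 0.48/1.07 = 0.70 − 0.4486 = 0.2514.
After: c = 1.07, e = 0.5136, h = 0.53; p* = 0.53 − 0.5136/1.07 = 0.0500.
Δp* = 0.0500 − 0.2514 = -0.2014.

-0.20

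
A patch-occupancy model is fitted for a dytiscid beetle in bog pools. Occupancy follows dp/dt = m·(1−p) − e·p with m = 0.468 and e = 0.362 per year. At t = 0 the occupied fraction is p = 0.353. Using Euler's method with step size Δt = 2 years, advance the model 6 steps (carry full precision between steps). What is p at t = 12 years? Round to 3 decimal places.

0.546

Update rule: p ← p + [m·(1−p) − e·p]·Δt with Δt = 2.
p: 0.35300 → 0.70302  (Δp = +0.35002)
p: 0.70302 → 0.47201  (Δp = -0.23101)
p: 0.47201 → 0.62448  (Δp = +0.15247)
p: 0.62448 → 0.52385  (Δp = -0.10063)
p: 0.52385 → 0.59026  (Δp = +0.06642)
p: 0.59026 → 0.54643  (Δp = -0.04383)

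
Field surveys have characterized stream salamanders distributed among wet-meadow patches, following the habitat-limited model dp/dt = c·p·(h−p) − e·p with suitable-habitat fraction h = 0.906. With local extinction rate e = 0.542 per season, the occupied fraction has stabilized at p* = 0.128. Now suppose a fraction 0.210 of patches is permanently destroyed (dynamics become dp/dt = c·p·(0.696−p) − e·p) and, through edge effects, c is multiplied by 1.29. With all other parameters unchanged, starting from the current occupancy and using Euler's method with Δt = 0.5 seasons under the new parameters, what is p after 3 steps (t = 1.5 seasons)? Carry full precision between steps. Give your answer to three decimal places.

0.122

Balance c(h−p*) = e gives c = e/(0.906 − 0.12800) = 0.542/0.77800 = 0.69666.
Starting from p₀ = 0.12800; update p ← p + (dp/dt)·Δt with the new parameters.
step 1: Δp = -0.00202, p = 0.12598
step 2: Δp = -0.00187, p = 0.12411
step 3: Δp = -0.00174, p = 0.12237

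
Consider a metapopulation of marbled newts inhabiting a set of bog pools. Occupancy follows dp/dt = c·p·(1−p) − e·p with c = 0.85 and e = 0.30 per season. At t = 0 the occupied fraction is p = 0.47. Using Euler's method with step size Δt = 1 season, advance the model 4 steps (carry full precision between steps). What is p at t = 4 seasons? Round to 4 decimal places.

0.6335

Update rule: p ← p + [c·p·(1−p) − e·p]·Δt with Δt = 1.
step 1: Δp = +0.07074, p = 0.54073
step 2: Δp = +0.04887, p = 0.58960
step 3: Δp = +0.02879, p = 0.61840
step 4: Δp = +0.01507, p = 0.63346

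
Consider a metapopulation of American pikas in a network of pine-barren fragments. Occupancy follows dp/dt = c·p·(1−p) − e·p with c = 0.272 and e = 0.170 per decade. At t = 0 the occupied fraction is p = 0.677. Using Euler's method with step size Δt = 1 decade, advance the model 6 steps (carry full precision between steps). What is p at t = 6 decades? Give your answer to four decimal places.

0.4838

Update rule: p ← p + [c·p·(1−p) − e·p]·Δt with Δt = 1.
  1  |  dp/dt·Δt = -0.055611  |  p_1 = 0.621389
  2  |  dp/dt·Δt = -0.041644  |  p_2 = 0.579744
  3  |  dp/dt·Δt = -0.032286  |  p_3 = 0.547458
  4  |  dp/dt·Δt = -0.025681  |  p_4 = 0.521778
  5  |  dp/dt·Δt = -0.020831  |  p_5 = 0.500947
  6  |  dp/dt·Δt = -0.017161  |  p_6 = 0.483785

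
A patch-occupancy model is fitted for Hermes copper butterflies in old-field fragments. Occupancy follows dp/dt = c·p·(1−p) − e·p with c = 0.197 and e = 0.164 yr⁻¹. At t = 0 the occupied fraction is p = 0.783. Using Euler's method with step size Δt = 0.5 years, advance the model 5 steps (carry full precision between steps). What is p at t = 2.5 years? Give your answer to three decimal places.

0.598

Update rule: p ← p + [c·p·(1−p) − e·p]·Δt with Δt = 0.5.
p: 0.78300 → 0.73553  (Δp = -0.04747)
p: 0.73553 → 0.69438  (Δp = -0.04115)
p: 0.69438 → 0.65834  (Δp = -0.03604)
p: 0.65834 → 0.62651  (Δp = -0.03183)
p: 0.62651 → 0.59819  (Δp = -0.02833)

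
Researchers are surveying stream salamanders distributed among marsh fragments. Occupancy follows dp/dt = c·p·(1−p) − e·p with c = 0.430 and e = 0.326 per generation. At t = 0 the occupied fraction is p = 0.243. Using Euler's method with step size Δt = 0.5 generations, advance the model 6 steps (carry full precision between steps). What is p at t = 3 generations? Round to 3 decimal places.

0.243

Update rule: p ← p + [c·p·(1−p) − e·p]·Δt with Δt = 0.5.
t = 0.5: p = 0.24300 + (-0.00006) = 0.24294
t = 1: p = 0.24294 + (-0.00006) = 0.24288
t = 1.5: p = 0.24288 + (-0.00005) = 0.24283
t = 2: p = 0.24283 + (-0.00005) = 0.24278
t = 2.5: p = 0.24278 + (-0.00005) = 0.24273
t = 3: p = 0.24273 + (-0.00005) = 0.24269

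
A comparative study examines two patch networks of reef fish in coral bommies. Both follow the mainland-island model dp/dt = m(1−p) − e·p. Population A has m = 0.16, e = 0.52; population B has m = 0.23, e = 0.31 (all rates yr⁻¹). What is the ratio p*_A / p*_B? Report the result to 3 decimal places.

A: p*_A = m/(m+e) = 0.16/0.6800 = 0.2353.
B: p*_B = 0.23/0.5400 = 0.4259.
p*_A / p*_B = 0.2353/0.4259 = 0.5524.

0.552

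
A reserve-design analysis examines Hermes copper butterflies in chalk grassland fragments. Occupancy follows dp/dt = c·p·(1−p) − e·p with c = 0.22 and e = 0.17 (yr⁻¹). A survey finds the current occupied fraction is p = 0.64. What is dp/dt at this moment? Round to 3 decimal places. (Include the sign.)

-0.058

Colonization term: c·p·(1−p) = 0.22×0.64×0.3600 = 0.05069.
Extinction term: e·p = 0.10880.
dp/dt = 0.05069 − 0.10880 = -0.05811.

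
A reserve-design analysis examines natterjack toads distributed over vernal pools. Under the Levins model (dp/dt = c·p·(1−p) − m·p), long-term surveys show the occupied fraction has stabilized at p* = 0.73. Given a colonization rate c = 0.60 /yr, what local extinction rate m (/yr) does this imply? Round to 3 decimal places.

0.162

At equilibrium c(1−p*) = m.
m = 0.60 × (1 − 0.73) = 0.60 × 0.2700 = 0.1620.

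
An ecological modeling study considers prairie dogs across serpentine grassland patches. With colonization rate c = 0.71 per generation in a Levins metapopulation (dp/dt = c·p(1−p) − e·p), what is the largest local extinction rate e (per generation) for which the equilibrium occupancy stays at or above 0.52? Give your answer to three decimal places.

0.341

1 − e/c ≥ 0.52 ⇒ e ≤ c(1 − 0.52) = 0.71 × 0.4800.
e_max = 0.3408.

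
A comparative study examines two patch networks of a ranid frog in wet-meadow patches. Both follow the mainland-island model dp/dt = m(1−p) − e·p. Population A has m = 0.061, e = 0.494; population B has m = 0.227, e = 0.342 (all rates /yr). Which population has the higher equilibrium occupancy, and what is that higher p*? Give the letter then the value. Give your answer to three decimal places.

A: p*_A = m/(m+e) = 0.061/0.5550 = 0.1099.
B: p*_B = 0.227/0.5690 = 0.3989.
B is higher at 0.3989.

B, 0.399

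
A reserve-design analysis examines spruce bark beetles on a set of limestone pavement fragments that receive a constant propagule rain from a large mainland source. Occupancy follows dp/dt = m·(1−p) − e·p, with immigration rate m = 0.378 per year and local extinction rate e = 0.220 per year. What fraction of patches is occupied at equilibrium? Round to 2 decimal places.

0.63

At equilibrium the propagule rain into empty patches balances local extinction: m(1−p*) = e·p*.
p* = m/(m+e) = 0.378/(0.378+0.220) = 0.378/0.5980 = 0.6321.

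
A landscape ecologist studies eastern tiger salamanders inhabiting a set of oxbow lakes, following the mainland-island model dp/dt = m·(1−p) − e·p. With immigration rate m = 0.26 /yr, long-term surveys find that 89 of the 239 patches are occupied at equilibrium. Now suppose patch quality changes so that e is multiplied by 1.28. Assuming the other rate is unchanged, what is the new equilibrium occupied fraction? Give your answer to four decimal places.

Observed p* = 89/239 = 0.37238.
Balance m(1−p*) = e·p* gives e = m(1−p*)/p* = 0.26×0.62762/0.37238 = 0.43821.
New p* = m/(m+e) = 0.26000/(0.26000+0.56091) = 0.31672.

0.3167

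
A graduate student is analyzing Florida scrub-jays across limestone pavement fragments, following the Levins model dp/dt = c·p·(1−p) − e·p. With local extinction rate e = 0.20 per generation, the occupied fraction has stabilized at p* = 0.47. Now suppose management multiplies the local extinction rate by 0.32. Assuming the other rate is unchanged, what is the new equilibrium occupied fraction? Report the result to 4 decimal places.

Balance c(1−p*) = e gives c = e/(1 − 0.47000) = 0.20/0.53000 = 0.37736.
New p* = 1 − e/c = 1 − 0.06400/0.37736 = 0.83040.

0.8304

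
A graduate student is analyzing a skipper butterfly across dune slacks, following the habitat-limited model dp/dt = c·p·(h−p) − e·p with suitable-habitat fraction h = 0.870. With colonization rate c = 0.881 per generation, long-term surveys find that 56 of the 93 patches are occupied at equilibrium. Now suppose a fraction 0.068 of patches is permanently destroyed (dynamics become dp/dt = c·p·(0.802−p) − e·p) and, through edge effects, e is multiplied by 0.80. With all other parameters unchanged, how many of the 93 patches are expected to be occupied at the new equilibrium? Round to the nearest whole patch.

55

Observed p* = 56/93 = 0.60215.
Balance c(h−p*) = e gives e = 0.881×(0.87 − 0.60215) = 0.23598.
New p* = 0.802 − e/c = 0.802 − 0.18878/0.88100 = 0.58772.
Expected occupied = 93 × 0.58772 = 54.66 ≈ 55.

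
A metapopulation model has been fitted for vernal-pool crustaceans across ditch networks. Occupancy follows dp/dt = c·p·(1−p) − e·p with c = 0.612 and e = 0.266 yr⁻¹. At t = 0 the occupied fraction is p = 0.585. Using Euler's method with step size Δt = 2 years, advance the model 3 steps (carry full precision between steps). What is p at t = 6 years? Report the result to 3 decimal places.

0.566

Update rule: p ← p + [c·p·(1−p) − e·p]·Δt with Δt = 2.
p: 0.58500 → 0.57094  (Δp = -0.01406)
p: 0.57094 → 0.56704  (Δp = -0.00390)
p: 0.56704 → 0.56587  (Δp = -0.00117)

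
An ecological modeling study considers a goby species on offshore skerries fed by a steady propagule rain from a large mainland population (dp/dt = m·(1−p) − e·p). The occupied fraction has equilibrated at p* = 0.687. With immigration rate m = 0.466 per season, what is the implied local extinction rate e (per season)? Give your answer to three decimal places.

0.212

At equilibrium m(1−p*) = e·p*, so e = m(1−p*)/p*.
e = 0.466 × 0.3130 / 0.687 = 0.2123.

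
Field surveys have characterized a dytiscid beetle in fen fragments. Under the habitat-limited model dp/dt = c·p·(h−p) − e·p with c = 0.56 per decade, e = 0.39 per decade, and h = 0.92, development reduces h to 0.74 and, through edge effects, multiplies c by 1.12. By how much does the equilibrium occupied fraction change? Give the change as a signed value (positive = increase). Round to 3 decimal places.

-0.105

Before: p* = h − e/c = 0.92 − 0.39/0.56 = 0.92 − 0.6964 = 0.2236.
After: c = 0.6272, e = 0.39, h = 0.74; p* = 0.74 − 0.39/0.6272 = 0.1182.
Δp* = 0.1182 − 0.2236 = -0.1054.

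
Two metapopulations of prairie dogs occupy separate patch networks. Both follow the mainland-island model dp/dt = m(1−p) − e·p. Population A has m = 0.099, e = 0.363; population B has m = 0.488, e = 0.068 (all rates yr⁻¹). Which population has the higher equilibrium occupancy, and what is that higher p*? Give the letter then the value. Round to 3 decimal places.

A: p*_A = m/(m+e) = 0.099/0.4620 = 0.2143.
B: p*_B = 0.488/0.5560 = 0.8777.
B is higher at 0.8777.

B, 0.878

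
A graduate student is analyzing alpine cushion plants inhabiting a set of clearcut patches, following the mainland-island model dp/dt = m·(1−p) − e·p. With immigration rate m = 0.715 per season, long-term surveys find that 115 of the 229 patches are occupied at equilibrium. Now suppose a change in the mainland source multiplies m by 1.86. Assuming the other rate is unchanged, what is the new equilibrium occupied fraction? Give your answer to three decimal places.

Observed p* = 115/229 = 0.50218.
Balance m(1−p*) = e·p* gives e = m(1−p*)/p* = 0.715×0.49782/0.50218 = 0.70879.
New p* = m/(m+e) = 1.32990/(1.32990+0.70879) = 0.65233.

0.652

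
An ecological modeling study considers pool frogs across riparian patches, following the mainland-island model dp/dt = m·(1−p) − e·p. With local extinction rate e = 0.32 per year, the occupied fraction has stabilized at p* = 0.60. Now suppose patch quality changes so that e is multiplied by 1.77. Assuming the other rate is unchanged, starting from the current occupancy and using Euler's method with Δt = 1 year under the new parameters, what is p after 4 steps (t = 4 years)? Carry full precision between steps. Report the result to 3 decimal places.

0.459

Balance m(1−p*) = e·p* gives m = e·p*/(1−p*) = 0.32×0.60000/0.40000 = 0.48000.
Starting from p₀ = 0.60000; update p ← p + (dp/dt)·Δt with the new parameters.
  1  |  dp/dt·Δt = -0.147840  |  p_1 = 0.452160
  2  |  dp/dt·Δt = +0.006860  |  p_2 = 0.459020
  3  |  dp/dt·Δt = -0.000318  |  p_3 = 0.458701
  4  |  dp/dt·Δt = +0.000015  |  p_4 = 0.458716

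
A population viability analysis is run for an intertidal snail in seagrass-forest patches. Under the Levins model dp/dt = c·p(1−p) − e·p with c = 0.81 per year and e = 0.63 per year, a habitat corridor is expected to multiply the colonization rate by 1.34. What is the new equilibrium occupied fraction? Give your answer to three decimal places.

0.420

Before: p* = 1 − 0.63/0.81 = 0.2222.
After the change, c = 1.0854, e = 0.63, so p* = 1 − 0.63/1.0854 = 0.4196.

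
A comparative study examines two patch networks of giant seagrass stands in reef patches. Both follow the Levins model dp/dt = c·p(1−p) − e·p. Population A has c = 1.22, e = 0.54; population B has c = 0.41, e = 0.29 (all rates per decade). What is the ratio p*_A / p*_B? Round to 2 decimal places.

1.90

A: p*_A = 1 − 0.54/1.22 = 0.5574.
B: p*_B = 1 − 0.29/0.41 = 0.2927.
p*_A / p*_B = 0.5574/0.2927 = 1.9044.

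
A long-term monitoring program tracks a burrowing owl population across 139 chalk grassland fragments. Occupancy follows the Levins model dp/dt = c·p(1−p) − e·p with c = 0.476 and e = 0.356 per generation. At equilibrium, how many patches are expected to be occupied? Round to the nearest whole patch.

p* = 1 − e/c = 1 − 0.356/0.476 = 0.2521.
Expected occupied patches = N × p* = 139 × 0.2521 = 35.04 ≈ 35.

35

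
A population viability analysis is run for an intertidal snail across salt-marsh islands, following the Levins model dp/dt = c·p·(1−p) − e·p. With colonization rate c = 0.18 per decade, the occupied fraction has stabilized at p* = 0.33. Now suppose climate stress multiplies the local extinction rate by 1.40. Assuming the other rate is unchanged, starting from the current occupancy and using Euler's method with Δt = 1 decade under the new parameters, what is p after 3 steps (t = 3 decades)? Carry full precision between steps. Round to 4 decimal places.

Balance c(1−p*) = e gives e = 0.18×(1 − 0.33000) = 0.12060.
Starting from p₀ = 0.33000; update p ← p + (dp/dt)·Δt with the new parameters.
p: 0.33000 → 0.31408  (Δp = -0.01592)
p: 0.31408 → 0.29983  (Δp = -0.01425)
p: 0.29983 → 0.28699  (Δp = -0.01284)

0.2870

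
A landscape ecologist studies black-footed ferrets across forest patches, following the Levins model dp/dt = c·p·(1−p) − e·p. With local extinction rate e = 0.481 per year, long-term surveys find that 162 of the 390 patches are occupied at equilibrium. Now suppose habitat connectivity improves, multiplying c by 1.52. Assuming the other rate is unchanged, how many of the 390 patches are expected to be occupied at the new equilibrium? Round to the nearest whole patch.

240

Observed p* = 162/390 = 0.41538.
Balance c(1−p*) = e gives c = e/(1 − 0.41538) = 0.481/0.58462 = 0.82276.
New p* = 1 − e/c = 1 − 0.48100/1.25060 = 0.61538.
Expected occupied = 390 × 0.61538 = 240.00 ≈ 240.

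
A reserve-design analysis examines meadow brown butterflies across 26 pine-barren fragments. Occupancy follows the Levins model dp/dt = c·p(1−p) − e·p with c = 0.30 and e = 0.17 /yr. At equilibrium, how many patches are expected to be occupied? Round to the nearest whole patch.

p* = 1 − e/c = 1 − 0.17/0.30 = 0.4333.
Expected occupied patches = N × p* = 26 × 0.4333 = 11.27 ≈ 11.

11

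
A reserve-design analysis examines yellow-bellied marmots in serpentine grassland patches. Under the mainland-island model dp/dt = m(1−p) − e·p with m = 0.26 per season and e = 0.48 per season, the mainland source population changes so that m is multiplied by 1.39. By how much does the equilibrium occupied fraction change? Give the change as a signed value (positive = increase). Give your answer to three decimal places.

0.078

Before: p* = 0.26/(0.26+0.48) = 0.3514.
After: m = 0.3614, e = 0.48; p* = 0.3614/0.8414 = 0.4295.
Δp* = 0.4295 − 0.3514 = +0.0782.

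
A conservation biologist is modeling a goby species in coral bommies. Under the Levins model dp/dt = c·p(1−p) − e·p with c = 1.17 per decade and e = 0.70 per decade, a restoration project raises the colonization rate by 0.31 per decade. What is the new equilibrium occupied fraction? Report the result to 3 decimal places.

Before: p* = 1 − 0.70/1.17 = 0.4017.
After the change, c = 1.48, e = 0.7, so p* = 1 − 0.7/1.48 = 0.5270.

0.527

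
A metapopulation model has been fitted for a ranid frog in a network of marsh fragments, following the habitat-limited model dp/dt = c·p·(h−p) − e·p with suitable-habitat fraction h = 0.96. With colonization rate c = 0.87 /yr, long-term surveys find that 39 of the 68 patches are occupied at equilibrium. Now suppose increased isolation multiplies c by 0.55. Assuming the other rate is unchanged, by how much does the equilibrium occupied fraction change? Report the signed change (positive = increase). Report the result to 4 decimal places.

Observed p* = 39/68 = 0.57353.
Balance c(h−p*) = e gives e = 0.87×(0.96 − 0.57353) = 0.33623.
New p* = 0.96 − e/c = 0.96 − 0.33623/0.47850 = 0.25732.
Δp* = 0.25732 − 0.57353 = -0.31621.

-0.3162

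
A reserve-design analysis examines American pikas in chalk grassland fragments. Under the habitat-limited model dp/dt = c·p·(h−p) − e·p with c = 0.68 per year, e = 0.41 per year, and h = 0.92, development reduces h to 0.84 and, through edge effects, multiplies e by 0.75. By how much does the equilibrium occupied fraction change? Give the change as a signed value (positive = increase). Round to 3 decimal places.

Before: p* = h − e/c = 0.92 − 0.41/0.68 = 0.92 − 0.6029 = 0.3171.
After: c = 0.68, e = 0.3075, h = 0.84; p* = 0.84 − 0.3075/0.68 = 0.3878.
Δp* = 0.3878 − 0.3171 = +0.0707.

0.071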